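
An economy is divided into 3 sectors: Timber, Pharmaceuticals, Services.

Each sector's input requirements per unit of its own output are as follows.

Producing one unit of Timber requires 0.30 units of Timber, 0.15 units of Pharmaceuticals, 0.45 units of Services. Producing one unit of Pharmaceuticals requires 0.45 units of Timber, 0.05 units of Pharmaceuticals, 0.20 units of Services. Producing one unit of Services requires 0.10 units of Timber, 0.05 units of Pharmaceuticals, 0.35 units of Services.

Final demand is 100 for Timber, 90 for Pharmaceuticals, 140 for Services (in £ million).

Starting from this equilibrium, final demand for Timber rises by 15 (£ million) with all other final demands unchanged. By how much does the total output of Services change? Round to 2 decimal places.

Δx_3 = 21.08

I − A =
  [   0.70    -0.45    -0.10]
  [  -0.15     0.95    -0.05]
  [  -0.45    -0.20     0.65]
Cofactors of I−A, C_ij = (−1)^(i+j)·(minor ij) (rows/columns in the sector order above):
  C_11 = (0.95)(0.65) − (-0.05)(-0.20) = 0.6075
  C_12 = −[(-0.15)(0.65) − (-0.05)(-0.45)] = 0.1200
  C_13 = (-0.15)(-0.20) − (0.95)(-0.45) = 0.4575
  C_21 = −[(-0.45)(0.65) − (-0.10)(-0.20)] = 0.3125
  C_22 = (0.70)(0.65) − (-0.10)(-0.45) = 0.4100
  C_23 = −[(0.70)(-0.20) − (-0.45)(-0.45)] = 0.3425
  C_31 = (-0.45)(-0.05) − (-0.10)(0.95) = 0.1175
  C_32 = −[(0.70)(-0.05) − (-0.10)(-0.15)] = 0.0500
  C_33 = (0.70)(0.95) − (-0.45)(-0.15) = 0.5975
det(I−A) = Σ_j (I−A)_1j·C_1j = (0.70)(0.6075) + (-0.45)(0.1200) + (-0.10)(0.4575) = 0.3255
adj(I−A) = Cᵀ =
  [ 0.6075   0.3125   0.1175]
  [ 0.1200   0.4100   0.0500]
  [ 0.4575   0.3425   0.5975]
(I − A)⁻¹ = adj(I−A) / det(I−A) ≈
  [   1.8664     0.9601     0.3610]
  [   0.3687     1.2596     0.1536]
  [   1.4055     1.0522     1.8356]
Δx = (I − A)⁻¹ Δd with Δd having +15 in the Timber component and 0 elsewhere.
So Δx_3 = L_31 · (+15), where L_31 = adj(I−A)_31 / det(I−A) = 0.4575 / 0.3255.
Δx_3 = 0.4575 × (+15) / 0.3255 = 6.8625 / 0.3255 ≈ 21.08.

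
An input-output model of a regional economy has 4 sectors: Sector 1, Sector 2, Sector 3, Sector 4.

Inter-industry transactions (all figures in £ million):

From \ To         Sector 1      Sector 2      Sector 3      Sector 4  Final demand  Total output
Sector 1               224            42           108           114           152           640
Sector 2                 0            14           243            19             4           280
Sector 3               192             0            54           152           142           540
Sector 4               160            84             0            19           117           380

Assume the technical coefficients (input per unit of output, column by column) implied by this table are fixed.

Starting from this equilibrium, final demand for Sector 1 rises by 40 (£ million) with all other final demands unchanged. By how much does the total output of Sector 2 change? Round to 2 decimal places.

Technical coefficients a_ij = z_ij / X_j:
  a_11 = 224/640 = 0.35, a_21 = 0/640 = 0.00, a_31 = 192/640 = 0.30, a_41 = 160/640 = 0.25
  a_12 = 42/280 = 0.15, a_22 = 14/280 = 0.05, a_32 = 0/280 = 0.00, a_42 = 84/280 = 0.30
  a_13 = 108/540 = 0.20, a_23 = 243/540 = 0.45, a_33 = 54/540 = 0.10, a_43 = 0/540 = 0.00
  a_14 = 114/380 = 0.30, a_24 = 19/380 = 0.05, a_34 = 152/380 = 0.40, a_44 = 19/380 = 0.05
I − A =
  [   0.65    -0.15    -0.20    -0.30]
  [   0.00     0.95    -0.45    -0.05]
  [  -0.30     0.00     0.90    -0.40]
  [  -0.25    -0.30     0.00     0.95]
Compute the cofactors C_ij = (−1)^(i+j)·(3×3 minor ij) of I−A; the adjugate is their transpose:
adj(I−A) = Cᵀ =
  [ 0.744750   0.233250   0.282125   0.366250]
  [ 0.184500   0.411250   0.246625   0.183750]
  [ 0.361250   0.162750   0.503750   0.334750]
  [ 0.254250   0.191250   0.152125   0.478500]
det(I−A) = Σ_j (I−A)_1j·C_1j = (0.65)(0.744750) + (-0.15)(0.184500) + (-0.20)(0.361250) + (-0.30)(0.254250) = 0.3078875
(I − A)⁻¹ = adj(I−A) / det(I−A) ≈
  [   2.4189     0.7576     0.9163     1.1896]
  [   0.5992     1.3357     0.8010     0.5968]
  [   1.1733     0.5286     1.6361     1.0872]
  [   0.8258     0.6212     0.4941     1.5541]
Δx = (I − A)⁻¹ Δd with Δd having +40 in the Sector 1 component and 0 elsewhere.
So Δx_2 = L_21 · (+40), where L_21 = adj(I−A)_21 / det(I−A) = 0.184500 / 0.3078875.
Δx_2 = 0.184500 × (+40) / 0.3078875 = 7.38 / 0.3078875 ≈ 23.97.

Δx_2 = 23.97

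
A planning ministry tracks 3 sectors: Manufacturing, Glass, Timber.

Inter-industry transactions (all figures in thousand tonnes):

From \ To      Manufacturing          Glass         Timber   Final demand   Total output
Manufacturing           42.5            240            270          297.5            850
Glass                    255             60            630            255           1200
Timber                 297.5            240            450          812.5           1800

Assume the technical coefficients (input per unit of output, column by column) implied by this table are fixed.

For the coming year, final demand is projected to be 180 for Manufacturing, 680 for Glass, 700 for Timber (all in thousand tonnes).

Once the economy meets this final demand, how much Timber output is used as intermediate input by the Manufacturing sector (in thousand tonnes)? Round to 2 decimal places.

Technical coefficients a_ij = z_ij / X_j:
  a_MM = 42.5/850 = 0.05, a_GM = 255/850 = 0.30, a_TM = 297.5/850 = 0.35
  a_MG = 240/1200 = 0.20, a_GG = 60/1200 = 0.05, a_TG = 240/1200 = 0.20
  a_MT = 270/1800 = 0.15, a_GT = 630/1800 = 0.35, a_TT = 450/1800 = 0.25
I − A =
  [   0.95    -0.20    -0.15]
  [  -0.30     0.95    -0.35]
  [  -0.35    -0.20     0.75]
Cofactors of I−A, C_ij = (−1)^(i+j)·(minor ij) (rows/columns in the sector order above):
  C_11 = (0.95)(0.75) − (-0.35)(-0.20) = 0.6425
  C_12 = −[(-0.30)(0.75) − (-0.35)(-0.35)] = 0.3475
  C_13 = (-0.30)(-0.20) − (0.95)(-0.35) = 0.3925
  C_21 = −[(-0.20)(0.75) − (-0.15)(-0.20)] = 0.1800
  C_22 = (0.95)(0.75) − (-0.15)(-0.35) = 0.6600
  C_23 = −[(0.95)(-0.20) − (-0.20)(-0.35)] = 0.2600
  C_31 = (-0.20)(-0.35) − (-0.15)(0.95) = 0.2125
  C_32 = −[(0.95)(-0.35) − (-0.15)(-0.30)] = 0.3775
  C_33 = (0.95)(0.95) − (-0.20)(-0.30) = 0.8425
det(I−A) = Σ_j (I−A)_1j·C_1j = (0.95)(0.6425) + (-0.20)(0.3475) + (-0.15)(0.3925) = 0.4820
adj(I−A) = Cᵀ =
  [ 0.6425   0.1800   0.2125]
  [ 0.3475   0.6600   0.3775]
  [ 0.3925   0.2600   0.8425]
(I − A)⁻¹ = adj(I−A) / det(I−A) ≈
  [   1.3330     0.3734     0.4409]
  [   0.7210     1.3693     0.7832]
  [   0.8143     0.5394     1.7479]
First solve x = (I − A)⁻¹ d = adj(I−A)·d / det(I−A); in particular x_M = (0.6425·180 + 0.1800·680 + 0.2125·700) / 0.4820 = 386.80 / 0.4820 ≈ 802.4896.
Intermediate flow from T to M: z_TM = a_TM · x_M = 0.35 × 386.80 / 0.4820 = 135.38 / 0.4820 ≈ 280.87.

z_TM = 280.87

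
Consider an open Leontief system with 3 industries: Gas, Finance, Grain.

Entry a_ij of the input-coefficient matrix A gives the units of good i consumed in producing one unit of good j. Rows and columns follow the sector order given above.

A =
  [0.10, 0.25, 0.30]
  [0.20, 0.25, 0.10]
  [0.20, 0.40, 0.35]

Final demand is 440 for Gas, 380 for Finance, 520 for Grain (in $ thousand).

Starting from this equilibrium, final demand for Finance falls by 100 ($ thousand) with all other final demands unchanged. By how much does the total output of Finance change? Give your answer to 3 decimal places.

I − A =
  [   0.90    -0.25    -0.30]
  [  -0.20     0.75    -0.10]
  [  -0.20    -0.40     0.65]
Cofactors of I−A, C_ij = (−1)^(i+j)·(minor ij) (rows/columns in the sector order above):
  C_11 = (0.75)(0.65) − (-0.10)(-0.40) = 0.4475
  C_12 = −[(-0.20)(0.65) − (-0.10)(-0.20)] = 0.1500
  C_13 = (-0.20)(-0.40) − (0.75)(-0.20) = 0.2300
  C_21 = −[(-0.25)(0.65) − (-0.30)(-0.40)] = 0.2825
  C_22 = (0.90)(0.65) − (-0.30)(-0.20) = 0.5250
  C_23 = −[(0.90)(-0.40) − (-0.25)(-0.20)] = 0.4100
  C_31 = (-0.25)(-0.10) − (-0.30)(0.75) = 0.2500
  C_32 = −[(0.90)(-0.10) − (-0.30)(-0.20)] = 0.1500
  C_33 = (0.90)(0.75) − (-0.25)(-0.20) = 0.6250
det(I−A) = Σ_j (I−A)_1j·C_1j = (0.90)(0.4475) + (-0.25)(0.1500) + (-0.30)(0.2300) = 0.29625
adj(I−A) = Cᵀ =
  [ 0.4475   0.2825   0.2500]
  [ 0.1500   0.5250   0.1500]
  [ 0.2300   0.4100   0.6250]
(I − A)⁻¹ = adj(I−A) / det(I−A) ≈
  [   1.5105     0.9536     0.8439]
  [   0.5063     1.7722     0.5063]
  [   0.7764     1.3840     2.1097]
Δx = (I − A)⁻¹ Δd with Δd having -100 in the Finance component and 0 elsewhere.
So Δx_2 = L_22 · (-100), where L_22 = adj(I−A)_22 / det(I−A) = 0.5250 / 0.29625.
Δx_2 = 0.5250 × (-100) / 0.29625 = -52.50 / 0.29625 ≈ -177.215.

Δx_2 = -177.215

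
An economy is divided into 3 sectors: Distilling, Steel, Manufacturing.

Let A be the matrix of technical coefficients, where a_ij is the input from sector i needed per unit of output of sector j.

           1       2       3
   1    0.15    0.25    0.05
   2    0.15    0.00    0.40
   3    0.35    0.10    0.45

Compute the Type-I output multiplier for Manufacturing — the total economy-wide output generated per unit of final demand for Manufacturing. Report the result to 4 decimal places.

m_3 = 3.6427

I − A =
  [   0.85    -0.25    -0.05]
  [  -0.15     1.00    -0.40]
  [  -0.35    -0.10     0.55]
Cofactors of I−A, C_ij = (−1)^(i+j)·(minor ij) (rows/columns in the sector order above):
  C_11 = (1.00)(0.55) − (-0.40)(-0.10) = 0.5100
  C_12 = −[(-0.15)(0.55) − (-0.40)(-0.35)] = 0.2225
  C_13 = (-0.15)(-0.10) − (1.00)(-0.35) = 0.3650
  C_21 = −[(-0.25)(0.55) − (-0.05)(-0.10)] = 0.1425
  C_22 = (0.85)(0.55) − (-0.05)(-0.35) = 0.4500
  C_23 = −[(0.85)(-0.10) − (-0.25)(-0.35)] = 0.1725
  C_31 = (-0.25)(-0.40) − (-0.05)(1.00) = 0.1500
  C_32 = −[(0.85)(-0.40) − (-0.05)(-0.15)] = 0.3475
  C_33 = (0.85)(1.00) − (-0.25)(-0.15) = 0.8125
det(I−A) = Σ_j (I−A)_1j·C_1j = (0.85)(0.5100) + (-0.25)(0.2225) + (-0.05)(0.3650) = 0.359625
adj(I−A) = Cᵀ =
  [ 0.5100   0.1425   0.1500]
  [ 0.2225   0.4500   0.3475]
  [ 0.3650   0.1725   0.8125]
(I − A)⁻¹ = adj(I−A) / det(I−A) ≈
  [   1.41814     0.39625     0.41710]
  [   0.61870     1.25130     0.96628]
  [   1.01495     0.47967     2.25930]
The output multiplier for sector j is the column-j sum of the Leontief inverse (I − A)⁻¹ = adj(I−A) / det(I−A).
Column 3 of adj(I−A): (0.1500, 0.3475, 0.8125); det(I−A) = 0.359625.
m_3 = (0.1500 + 0.3475 + 0.8125) / 0.359625 = 1.31 / 0.359625 ≈ 3.6427.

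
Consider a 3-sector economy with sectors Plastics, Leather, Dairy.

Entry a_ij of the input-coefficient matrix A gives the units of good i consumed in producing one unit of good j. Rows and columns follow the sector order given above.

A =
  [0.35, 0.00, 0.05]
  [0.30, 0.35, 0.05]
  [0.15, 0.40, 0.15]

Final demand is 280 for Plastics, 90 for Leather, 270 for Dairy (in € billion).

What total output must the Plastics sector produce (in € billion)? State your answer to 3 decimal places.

x_1 = 476.286

I − A =
  [   0.65     0.00    -0.05]
  [  -0.30     0.65    -0.05]
  [  -0.15    -0.40     0.85]
Cofactors of I−A, C_ij = (−1)^(i+j)·(minor ij) (rows/columns in the sector order above):
  C_11 = (0.65)(0.85) − (-0.05)(-0.40) = 0.5325
  C_12 = −[(-0.30)(0.85) − (-0.05)(-0.15)] = 0.2625
  C_13 = (-0.30)(-0.40) − (0.65)(-0.15) = 0.2175
  C_21 = −[(0.00)(0.85) − (-0.05)(-0.40)] = 0.0200
  C_22 = (0.65)(0.85) − (-0.05)(-0.15) = 0.5450
  C_23 = −[(0.65)(-0.40) − (0.00)(-0.15)] = 0.2600
  C_31 = (0.00)(-0.05) − (-0.05)(0.65) = 0.0325
  C_32 = −[(0.65)(-0.05) − (-0.05)(-0.30)] = 0.0475
  C_33 = (0.65)(0.65) − (0.00)(-0.30) = 0.4225
det(I−A) = Σ_j (I−A)_1j·C_1j = (0.65)(0.5325) + (0.00)(0.2625) + (-0.05)(0.2175) = 0.33525
adj(I−A) = Cᵀ =
  [ 0.5325   0.0200   0.0325]
  [ 0.2625   0.5450   0.0475]
  [ 0.2175   0.2600   0.4225]
(I − A)⁻¹ = adj(I−A) / det(I−A) ≈
  [   1.5884     0.0597     0.0969]
  [   0.7830     1.6257     0.1417]
  [   0.6488     0.7755     1.2603]
x = (I − A)⁻¹ d = adj(I−A)·d / det(I−A), with det(I−A) = 0.33525:
  x_1 = (0.5325·280 + 0.0200·90 + 0.0325·270) / 0.33525 = 159.675 / 0.33525 ≈ 476.286
  x_2 = (0.2625·280 + 0.5450·90 + 0.0475·270) / 0.33525 = 135.375 / 0.33525 ≈ 403.803
  x_3 = (0.2175·280 + 0.2600·90 + 0.4225·270) / 0.33525 = 198.375 / 0.33525 ≈ 591.723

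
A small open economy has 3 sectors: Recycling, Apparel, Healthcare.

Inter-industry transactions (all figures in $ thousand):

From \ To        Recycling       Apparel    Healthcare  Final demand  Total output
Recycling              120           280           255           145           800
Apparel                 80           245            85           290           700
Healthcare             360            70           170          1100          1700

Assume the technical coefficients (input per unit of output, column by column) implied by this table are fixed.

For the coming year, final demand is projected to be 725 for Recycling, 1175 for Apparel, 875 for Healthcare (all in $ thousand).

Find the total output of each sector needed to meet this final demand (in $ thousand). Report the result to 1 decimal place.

Technical coefficients a_ij = z_ij / X_j:
  a_11 = 120/800 = 0.15, a_21 = 80/800 = 0.10, a_31 = 360/800 = 0.45
  a_12 = 280/700 = 0.40, a_22 = 245/700 = 0.35, a_32 = 70/700 = 0.10
  a_13 = 255/1700 = 0.15, a_23 = 85/1700 = 0.05, a_33 = 170/1700 = 0.10
I − A =
  [   0.85    -0.40    -0.15]
  [  -0.10     0.65    -0.05]
  [  -0.45    -0.10     0.90]
Cofactors of I−A, C_ij = (−1)^(i+j)·(minor ij) (rows/columns in the sector order above):
  C_11 = (0.65)(0.90) − (-0.05)(-0.10) = 0.5800
  C_12 = −[(-0.10)(0.90) − (-0.05)(-0.45)] = 0.1125
  C_13 = (-0.10)(-0.10) − (0.65)(-0.45) = 0.3025
  C_21 = −[(-0.40)(0.90) − (-0.15)(-0.10)] = 0.3750
  C_22 = (0.85)(0.90) − (-0.15)(-0.45) = 0.6975
  C_23 = −[(0.85)(-0.10) − (-0.40)(-0.45)] = 0.2650
  C_31 = (-0.40)(-0.05) − (-0.15)(0.65) = 0.1175
  C_32 = −[(0.85)(-0.05) − (-0.15)(-0.10)] = 0.0575
  C_33 = (0.85)(0.65) − (-0.40)(-0.10) = 0.5125
det(I−A) = Σ_j (I−A)_1j·C_1j = (0.85)(0.5800) + (-0.40)(0.1125) + (-0.15)(0.3025) = 0.402625
adj(I−A) = Cᵀ =
  [ 0.5800   0.3750   0.1175]
  [ 0.1125   0.6975   0.0575]
  [ 0.3025   0.2650   0.5125]
(I − A)⁻¹ = adj(I−A) / det(I−A) ≈
  [   1.4405     0.9314     0.2918]
  [   0.2794     1.7324     0.1428]
  [   0.7513     0.6582     1.2729]
x = (I − A)⁻¹ d = adj(I−A)·d / det(I−A), with det(I−A) = 0.402625:
  x_1 = (0.5800·725 + 0.3750·1175 + 0.1175·875) / 0.402625 = 963.9375 / 0.402625 ≈ 2394.1
  x_2 = (0.1125·725 + 0.6975·1175 + 0.0575·875) / 0.402625 = 951.4375 / 0.402625 ≈ 2363.1
  x_3 = (0.3025·725 + 0.2650·1175 + 0.5125·875) / 0.402625 = 979.125 / 0.402625 ≈ 2431.9

x_1 = 2394.1, x_2 = 2363.1, x_3 = 2431.9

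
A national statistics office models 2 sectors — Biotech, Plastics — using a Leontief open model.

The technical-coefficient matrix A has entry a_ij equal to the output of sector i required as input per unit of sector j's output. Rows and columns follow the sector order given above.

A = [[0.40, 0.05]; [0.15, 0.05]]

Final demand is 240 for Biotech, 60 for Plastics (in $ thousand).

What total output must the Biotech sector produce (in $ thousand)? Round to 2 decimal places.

x_B = 410.67

I − A =
  [   0.60    -0.05]
  [  -0.15     0.95]
det(I−A) = (0.60)(0.95) − (-0.05)(-0.15) = 0.5625
adj(I−A) = [[0.95, 0.05], [0.15, 0.60]]
(I − A)⁻¹ = adj(I−A) / det(I−A) ≈
  [   1.6889     0.0889]
  [   0.2667     1.0667]
x = (I − A)⁻¹ d = adj(I−A)·d / det(I−A), with det(I−A) = 0.5625:
  x_B = (0.95·240 + 0.05·60) / 0.5625 = 231.00 / 0.5625 ≈ 410.67
  x_P = (0.15·240 + 0.60·60) / 0.5625 = 72.00 / 0.5625 = 128.00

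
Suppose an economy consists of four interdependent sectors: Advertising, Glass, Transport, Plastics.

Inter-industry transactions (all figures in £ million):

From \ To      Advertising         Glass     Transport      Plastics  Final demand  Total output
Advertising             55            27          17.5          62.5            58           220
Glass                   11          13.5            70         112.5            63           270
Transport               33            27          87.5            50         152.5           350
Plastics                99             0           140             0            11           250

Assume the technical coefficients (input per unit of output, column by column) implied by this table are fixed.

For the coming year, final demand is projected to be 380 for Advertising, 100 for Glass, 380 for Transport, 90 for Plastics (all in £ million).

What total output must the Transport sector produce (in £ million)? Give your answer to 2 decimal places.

x_T = 1087.34

Technical coefficients a_ij = z_ij / X_j:
  a_AA = 55/220 = 0.25, a_GA = 11/220 = 0.05, a_TA = 33/220 = 0.15, a_PA = 99/220 = 0.45
  a_AG = 27/270 = 0.10, a_GG = 13.5/270 = 0.05, a_TG = 27/270 = 0.10, a_PG = 0/270 = 0.00
  a_AT = 17.5/350 = 0.05, a_GT = 70/350 = 0.20, a_TT = 87.5/350 = 0.25, a_PT = 140/350 = 0.40
  a_AP = 62.5/250 = 0.25, a_GP = 112.5/250 = 0.45, a_TP = 50/250 = 0.20, a_PP = 0/250 = 0.00
I − A =
  [   0.75    -0.10    -0.05    -0.25]
  [  -0.05     0.95    -0.20    -0.45]
  [  -0.15    -0.10     0.75    -0.20]
  [  -0.45     0.00    -0.40     1.00]
Compute the cofactors C_ij = (−1)^(i+j)·(3×3 minor ij) of I−A; the adjugate is their transpose:
adj(I−A) = Cᵀ =
  [ 0.598500   0.082000   0.180500   0.222625]
  [ 0.260375   0.391125   0.280125   0.297125]
  [ 0.253250   0.087750   0.580375   0.218875]
  [ 0.370625   0.072000   0.313375   0.505250]
det(I−A) = Σ_j (I−A)_1j·C_1j = (0.75)(0.598500) + (-0.10)(0.260375) + (-0.05)(0.253250) + (-0.25)(0.370625) = 0.31751875
(I − A)⁻¹ = adj(I−A) / det(I−A) ≈
  [   1.8849     0.2583     0.5685     0.7011]
  [   0.8200     1.2318     0.8822     0.9358]
  [   0.7976     0.2764     1.8278     0.6893]
  [   1.1673     0.2268     0.9869     1.5912]
x = (I − A)⁻¹ d = adj(I−A)·d / det(I−A), with det(I−A) = 0.31751875:
  x_A = (0.598500·380 + 0.082000·100 + 0.180500·380 + 0.222625·90) / 0.31751875 = 324.25625 / 0.31751875 ≈ 1021.22
  x_G = (0.260375·380 + 0.391125·100 + 0.280125·380 + 0.297125·90) / 0.31751875 = 271.24375 / 0.31751875 ≈ 854.26
  x_T = (0.253250·380 + 0.087750·100 + 0.580375·380 + 0.218875·90) / 0.31751875 = 345.25125 / 0.31751875 ≈ 1087.34
  x_P = (0.370625·380 + 0.072000·100 + 0.313375·380 + 0.505250·90) / 0.31751875 = 312.5925 / 0.31751875 ≈ 984.49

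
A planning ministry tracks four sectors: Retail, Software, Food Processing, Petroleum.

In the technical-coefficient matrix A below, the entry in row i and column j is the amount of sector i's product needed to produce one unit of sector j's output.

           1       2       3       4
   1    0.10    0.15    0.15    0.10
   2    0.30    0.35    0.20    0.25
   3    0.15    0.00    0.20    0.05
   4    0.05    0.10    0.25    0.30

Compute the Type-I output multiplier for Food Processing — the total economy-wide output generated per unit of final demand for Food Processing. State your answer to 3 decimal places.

m_3 = 3.349

I − A =
  [   0.90    -0.15    -0.15    -0.10]
  [  -0.30     0.65    -0.20    -0.25]
  [  -0.15     0.00     0.80    -0.05]
  [  -0.05    -0.10    -0.25     0.70]
Compute the cofactors C_ij = (−1)^(i+j)·(3×3 minor ij) of I−A; the adjugate is their transpose:
adj(I−A) = Cᵀ =
  [ 0.334875   0.090875   0.113125   0.088375]
  [ 0.205125   0.468875   0.222125   0.212625]
  [ 0.067625   0.022125   0.347375   0.042375]
  [ 0.077375   0.081375   0.163875   0.412875]
det(I−A) = Σ_j (I−A)_1j·C_1j = (0.90)(0.334875) + (-0.15)(0.205125) + (-0.15)(0.067625) + (-0.10)(0.077375) = 0.2527375
(I − A)⁻¹ = adj(I−A) / det(I−A) ≈
  [   1.3250     0.3596     0.4476     0.3497]
  [   0.8116     1.8552     0.8789     0.8413]
  [   0.2676     0.0875     1.3744     0.1677]
  [   0.3061     0.3220     0.6484     1.6336]
The output multiplier for sector j is the column-j sum of the Leontief inverse (I − A)⁻¹ = adj(I−A) / det(I−A).
Column 3 of adj(I−A): (0.113125, 0.222125, 0.347375, 0.163875); det(I−A) = 0.2527375.
m_3 = (0.113125 + 0.222125 + 0.347375 + 0.163875) / 0.2527375 = 0.8465 / 0.2527375 ≈ 3.349.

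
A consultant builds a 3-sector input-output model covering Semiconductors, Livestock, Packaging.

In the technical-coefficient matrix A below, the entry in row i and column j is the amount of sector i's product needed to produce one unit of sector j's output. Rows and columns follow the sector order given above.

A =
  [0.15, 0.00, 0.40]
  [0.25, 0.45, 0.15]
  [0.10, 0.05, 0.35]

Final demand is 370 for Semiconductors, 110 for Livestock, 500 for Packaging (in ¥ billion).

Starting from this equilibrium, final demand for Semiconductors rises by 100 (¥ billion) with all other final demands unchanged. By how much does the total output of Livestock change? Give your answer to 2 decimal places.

Δx_2 = 65.62

I − A =
  [   0.85     0.00    -0.40]
  [  -0.25     0.55    -0.15]
  [  -0.10    -0.05     0.65]
Cofactors of I−A, C_ij = (−1)^(i+j)·(minor ij) (rows/columns in the sector order above):
  C_11 = (0.55)(0.65) − (-0.15)(-0.05) = 0.3500
  C_12 = −[(-0.25)(0.65) − (-0.15)(-0.10)] = 0.1775
  C_13 = (-0.25)(-0.05) − (0.55)(-0.10) = 0.0675
  C_21 = −[(0.00)(0.65) − (-0.40)(-0.05)] = 0.0200
  C_22 = (0.85)(0.65) − (-0.40)(-0.10) = 0.5125
  C_23 = −[(0.85)(-0.05) − (0.00)(-0.10)] = 0.0425
  C_31 = (0.00)(-0.15) − (-0.40)(0.55) = 0.2200
  C_32 = −[(0.85)(-0.15) − (-0.40)(-0.25)] = 0.2275
  C_33 = (0.85)(0.55) − (0.00)(-0.25) = 0.4675
det(I−A) = Σ_j (I−A)_1j·C_1j = (0.85)(0.3500) + (0.00)(0.1775) + (-0.40)(0.0675) = 0.2705
adj(I−A) = Cᵀ =
  [ 0.3500   0.0200   0.2200]
  [ 0.1775   0.5125   0.2275]
  [ 0.0675   0.0425   0.4675]
(I − A)⁻¹ = adj(I−A) / det(I−A) ≈
  [   1.2939     0.0739     0.8133]
  [   0.6562     1.8946     0.8410]
  [   0.2495     0.1571     1.7283]
Δx = (I − A)⁻¹ Δd with Δd having +100 in the Semiconductors component and 0 elsewhere.
So Δx_2 = L_21 · (+100), where L_21 = adj(I−A)_21 / det(I−A) = 0.1775 / 0.2705.
Δx_2 = 0.1775 × (+100) / 0.2705 = 17.75 / 0.2705 ≈ 65.62.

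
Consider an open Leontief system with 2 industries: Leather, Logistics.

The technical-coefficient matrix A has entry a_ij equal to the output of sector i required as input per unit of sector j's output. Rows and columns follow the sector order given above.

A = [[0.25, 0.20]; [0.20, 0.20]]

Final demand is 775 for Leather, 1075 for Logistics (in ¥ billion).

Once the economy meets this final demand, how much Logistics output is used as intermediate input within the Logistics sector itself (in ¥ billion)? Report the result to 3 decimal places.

z_22 = 343.304

I − A =
  [   0.75    -0.20]
  [  -0.20     0.80]
det(I−A) = (0.75)(0.80) − (-0.20)(-0.20) = 0.5600
adj(I−A) = [[0.80, 0.20], [0.20, 0.75]]
(I − A)⁻¹ = adj(I−A) / det(I−A) ≈
  [   1.4286     0.3571]
  [   0.3571     1.3393]
First solve x = (I − A)⁻¹ d = adj(I−A)·d / det(I−A); in particular x_2 = (0.20·775 + 0.75·1075) / 0.5600 = 961.25 / 0.5600 ≈ 1716.51786.
Intermediate flow from 2 to 2: z_22 = a_22 · x_2 = 0.20 × 961.25 / 0.5600 = 192.25 / 0.5600 ≈ 343.304.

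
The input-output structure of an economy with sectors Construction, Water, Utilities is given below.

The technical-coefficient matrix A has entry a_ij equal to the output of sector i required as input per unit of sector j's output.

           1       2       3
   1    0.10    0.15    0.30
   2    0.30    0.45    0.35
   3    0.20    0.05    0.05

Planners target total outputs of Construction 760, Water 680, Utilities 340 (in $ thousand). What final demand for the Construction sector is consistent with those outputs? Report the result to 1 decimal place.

I − A =
  [   0.90    -0.15    -0.30]
  [  -0.30     0.55    -0.35]
  [  -0.20    -0.05     0.95]
d = (I − A) x:
  d_1 = (+0.90)·760 + (-0.15)·680 + (-0.30)·340 = 480.0
  d_2 = (-0.30)·760 + (+0.55)·680 + (-0.35)·340 = 27.0
  d_3 = (-0.20)·760 + (-0.05)·680 + (+0.95)·340 = 137.0

d_1 = 480.0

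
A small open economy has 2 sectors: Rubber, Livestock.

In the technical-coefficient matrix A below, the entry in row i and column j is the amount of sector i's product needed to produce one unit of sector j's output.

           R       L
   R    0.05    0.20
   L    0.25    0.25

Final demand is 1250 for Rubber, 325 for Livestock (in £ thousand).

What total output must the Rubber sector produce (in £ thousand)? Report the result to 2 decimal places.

I − A =
  [   0.95    -0.20]
  [  -0.25     0.75]
det(I−A) = (0.95)(0.75) − (-0.20)(-0.25) = 0.6625
adj(I−A) = [[0.75, 0.20], [0.25, 0.95]]
(I − A)⁻¹ = adj(I−A) / det(I−A) ≈
  [   1.1321     0.3019]
  [   0.3774     1.4340]
x = (I − A)⁻¹ d = adj(I−A)·d / det(I−A), with det(I−A) = 0.6625:
  x_R = (0.75·1250 + 0.20·325) / 0.6625 = 1002.50 / 0.6625 ≈ 1513.21
  x_L = (0.25·1250 + 0.95·325) / 0.6625 = 621.25 / 0.6625 ≈ 937.74

x_R = 1513.21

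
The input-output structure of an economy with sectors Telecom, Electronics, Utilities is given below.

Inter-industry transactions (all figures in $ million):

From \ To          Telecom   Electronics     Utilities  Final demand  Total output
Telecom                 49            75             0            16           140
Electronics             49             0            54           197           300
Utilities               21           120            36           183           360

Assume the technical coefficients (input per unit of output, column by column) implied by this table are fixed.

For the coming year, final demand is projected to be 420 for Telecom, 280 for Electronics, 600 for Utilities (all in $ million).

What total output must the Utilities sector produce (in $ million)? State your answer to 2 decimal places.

x_3 = 1175.41

Technical coefficients a_ij = z_ij / X_j:
  a_11 = 49/140 = 0.35, a_21 = 49/140 = 0.35, a_31 = 21/140 = 0.15
  a_12 = 75/300 = 0.25, a_22 = 0/300 = 0.00, a_32 = 120/300 = 0.40
  a_13 = 0/360 = 0.00, a_23 = 54/360 = 0.15, a_33 = 36/360 = 0.10
I − A =
  [   0.65    -0.25     0.00]
  [  -0.35     1.00    -0.15]
  [  -0.15    -0.40     0.90]
Cofactors of I−A, C_ij = (−1)^(i+j)·(minor ij) (rows/columns in the sector order above):
  C_11 = (1.00)(0.90) − (-0.15)(-0.40) = 0.8400
  C_12 = −[(-0.35)(0.90) − (-0.15)(-0.15)] = 0.3375
  C_13 = (-0.35)(-0.40) − (1.00)(-0.15) = 0.2900
  C_21 = −[(-0.25)(0.90) − (0.00)(-0.40)] = 0.2250
  C_22 = (0.65)(0.90) − (0.00)(-0.15) = 0.5850
  C_23 = −[(0.65)(-0.40) − (-0.25)(-0.15)] = 0.2975
  C_31 = (-0.25)(-0.15) − (0.00)(1.00) = 0.0375
  C_32 = −[(0.65)(-0.15) − (0.00)(-0.35)] = 0.0975
  C_33 = (0.65)(1.00) − (-0.25)(-0.35) = 0.5625
det(I−A) = Σ_j (I−A)_1j·C_1j = (0.65)(0.8400) + (-0.25)(0.3375) + (0.00)(0.2900) = 0.461625
adj(I−A) = Cᵀ =
  [ 0.8400   0.2250   0.0375]
  [ 0.3375   0.5850   0.0975]
  [ 0.2900   0.2975   0.5625]
(I − A)⁻¹ = adj(I−A) / det(I−A) ≈
  [   1.8197     0.4874     0.0812]
  [   0.7311     1.2673     0.2112]
  [   0.6282     0.6445     1.2185]
x = (I − A)⁻¹ d = adj(I−A)·d / det(I−A), with det(I−A) = 0.461625:
  x_1 = (0.8400·420 + 0.2250·280 + 0.0375·600) / 0.461625 = 438.30 / 0.461625 ≈ 949.47
  x_2 = (0.3375·420 + 0.5850·280 + 0.0975·600) / 0.461625 = 364.05 / 0.461625 ≈ 788.63
  x_3 = (0.2900·420 + 0.2975·280 + 0.5625·600) / 0.461625 = 542.60 / 0.461625 ≈ 1175.41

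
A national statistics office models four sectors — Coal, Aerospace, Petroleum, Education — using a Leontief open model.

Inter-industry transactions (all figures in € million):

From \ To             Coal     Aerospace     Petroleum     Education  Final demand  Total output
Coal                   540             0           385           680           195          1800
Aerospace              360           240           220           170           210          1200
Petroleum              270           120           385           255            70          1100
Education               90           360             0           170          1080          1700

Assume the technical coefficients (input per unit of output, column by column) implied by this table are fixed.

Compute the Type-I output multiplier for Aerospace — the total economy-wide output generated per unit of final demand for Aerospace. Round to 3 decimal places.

m_2 = 3.235

Technical coefficients a_ij = z_ij / X_j:
  a_11 = 540/1800 = 0.30, a_21 = 360/1800 = 0.20, a_31 = 270/1800 = 0.15, a_41 = 90/1800 = 0.05
  a_12 = 0/1200 = 0.00, a_22 = 240/1200 = 0.20, a_32 = 120/1200 = 0.10, a_42 = 360/1200 = 0.30
  a_13 = 385/1100 = 0.35, a_23 = 220/1100 = 0.20, a_33 = 385/1100 = 0.35, a_43 = 0/1100 = 0.00
  a_14 = 680/1700 = 0.40, a_24 = 170/1700 = 0.10, a_34 = 255/1700 = 0.15, a_44 = 170/1700 = 0.10
I − A =
  [   0.70     0.00    -0.35    -0.40]
  [  -0.20     0.80    -0.20    -0.10]
  [  -0.15    -0.10     0.65    -0.15]
  [  -0.05    -0.30     0.00     0.90]
Compute the cofactors C_ij = (−1)^(i+j)·(3×3 minor ij) of I−A; the adjugate is their transpose:
adj(I−A) = Cᵀ =
  [ 0.421500   0.125250   0.265500   0.245500]
  [ 0.148750   0.346625   0.186750   0.135750]
  [ 0.137000   0.110500   0.443000   0.147000]
  [ 0.073000   0.122500   0.077000   0.301000]
det(I−A) = Σ_j (I−A)_1j·C_1j = (0.70)(0.421500) + (0.00)(0.148750) + (-0.35)(0.137000) + (-0.40)(0.073000) = 0.2179
(I − A)⁻¹ = adj(I−A) / det(I−A) ≈
  [   1.9344     0.5748     1.2184     1.1267]
  [   0.6827     1.5908     0.8570     0.6230]
  [   0.6287     0.5071     2.0330     0.6746]
  [   0.3350     0.5622     0.3534     1.3814]
The output multiplier for sector j is the column-j sum of the Leontief inverse (I − A)⁻¹ = adj(I−A) / det(I−A).
Column 2 of adj(I−A): (0.125250, 0.346625, 0.110500, 0.122500); det(I−A) = 0.2179.
m_2 = (0.125250 + 0.346625 + 0.110500 + 0.122500) / 0.2179 = 0.704875 / 0.2179 ≈ 3.235.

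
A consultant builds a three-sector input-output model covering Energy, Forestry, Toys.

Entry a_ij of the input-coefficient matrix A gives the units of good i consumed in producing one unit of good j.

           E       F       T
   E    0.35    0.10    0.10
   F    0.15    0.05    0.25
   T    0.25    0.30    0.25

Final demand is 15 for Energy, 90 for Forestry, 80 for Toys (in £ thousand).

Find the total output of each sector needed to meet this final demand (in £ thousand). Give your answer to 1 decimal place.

x_E = 77.6, x_F = 158.6, x_T = 196.0

I − A =
  [   0.65    -0.10    -0.10]
  [  -0.15     0.95    -0.25]
  [  -0.25    -0.30     0.75]
Cofactors of I−A, C_ij = (−1)^(i+j)·(minor ij) (rows/columns in the sector order above):
  C_11 = (0.95)(0.75) − (-0.25)(-0.30) = 0.6375
  C_12 = −[(-0.15)(0.75) − (-0.25)(-0.25)] = 0.1750
  C_13 = (-0.15)(-0.30) − (0.95)(-0.25) = 0.2825
  C_21 = −[(-0.10)(0.75) − (-0.10)(-0.30)] = 0.1050
  C_22 = (0.65)(0.75) − (-0.10)(-0.25) = 0.4625
  C_23 = −[(0.65)(-0.30) − (-0.10)(-0.25)] = 0.2200
  C_31 = (-0.10)(-0.25) − (-0.10)(0.95) = 0.1200
  C_32 = −[(0.65)(-0.25) − (-0.10)(-0.15)] = 0.1775
  C_33 = (0.65)(0.95) − (-0.10)(-0.15) = 0.6025
det(I−A) = Σ_j (I−A)_1j·C_1j = (0.65)(0.6375) + (-0.10)(0.1750) + (-0.10)(0.2825) = 0.368625
adj(I−A) = Cᵀ =
  [ 0.6375   0.1050   0.1200]
  [ 0.1750   0.4625   0.1775]
  [ 0.2825   0.2200   0.6025]
(I − A)⁻¹ = adj(I−A) / det(I−A) ≈
  [   1.7294     0.2848     0.3255]
  [   0.4747     1.2547     0.4815]
  [   0.7664     0.5968     1.6345]
x = (I − A)⁻¹ d = adj(I−A)·d / det(I−A), with det(I−A) = 0.368625:
  x_E = (0.6375·15 + 0.1050·90 + 0.1200·80) / 0.368625 = 28.6125 / 0.368625 ≈ 77.6
  x_F = (0.1750·15 + 0.4625·90 + 0.1775·80) / 0.368625 = 58.45 / 0.368625 ≈ 158.6
  x_T = (0.2825·15 + 0.2200·90 + 0.6025·80) / 0.368625 = 72.2375 / 0.368625 ≈ 196.0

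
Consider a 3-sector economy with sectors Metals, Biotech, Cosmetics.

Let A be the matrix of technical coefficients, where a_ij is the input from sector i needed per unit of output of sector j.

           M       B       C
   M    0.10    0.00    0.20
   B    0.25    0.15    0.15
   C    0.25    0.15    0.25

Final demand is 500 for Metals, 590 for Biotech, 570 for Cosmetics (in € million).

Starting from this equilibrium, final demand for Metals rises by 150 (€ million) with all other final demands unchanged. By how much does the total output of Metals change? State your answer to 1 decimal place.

I − A =
  [   0.90     0.00    -0.20]
  [  -0.25     0.85    -0.15]
  [  -0.25    -0.15     0.75]
Cofactors of I−A, C_ij = (−1)^(i+j)·(minor ij) (rows/columns in the sector order above):
  C_11 = (0.85)(0.75) − (-0.15)(-0.15) = 0.6150
  C_12 = −[(-0.25)(0.75) − (-0.15)(-0.25)] = 0.2250
  C_13 = (-0.25)(-0.15) − (0.85)(-0.25) = 0.2500
  C_21 = −[(0.00)(0.75) − (-0.20)(-0.15)] = 0.0300
  C_22 = (0.90)(0.75) − (-0.20)(-0.25) = 0.6250
  C_23 = −[(0.90)(-0.15) − (0.00)(-0.25)] = 0.1350
  C_31 = (0.00)(-0.15) − (-0.20)(0.85) = 0.1700
  C_32 = −[(0.90)(-0.15) − (-0.20)(-0.25)] = 0.1850
  C_33 = (0.90)(0.85) − (0.00)(-0.25) = 0.7650
det(I−A) = Σ_j (I−A)_1j·C_1j = (0.90)(0.6150) + (0.00)(0.2250) + (-0.20)(0.2500) = 0.5035
adj(I−A) = Cᵀ =
  [ 0.6150   0.0300   0.1700]
  [ 0.2250   0.6250   0.1850]
  [ 0.2500   0.1350   0.7650]
(I − A)⁻¹ = adj(I−A) / det(I−A) ≈
  [   1.2214     0.0596     0.3376]
  [   0.4469     1.2413     0.3674]
  [   0.4965     0.2681     1.5194]
Δx = (I − A)⁻¹ Δd with Δd having +150 in the Metals component and 0 elsewhere.
So Δx_M = L_MM · (+150), where L_MM = adj(I−A)_MM / det(I−A) = 0.6150 / 0.5035.
Δx_M = 0.6150 × (+150) / 0.5035 = 92.25 / 0.5035 ≈ 183.2.

Δx_M = 183.2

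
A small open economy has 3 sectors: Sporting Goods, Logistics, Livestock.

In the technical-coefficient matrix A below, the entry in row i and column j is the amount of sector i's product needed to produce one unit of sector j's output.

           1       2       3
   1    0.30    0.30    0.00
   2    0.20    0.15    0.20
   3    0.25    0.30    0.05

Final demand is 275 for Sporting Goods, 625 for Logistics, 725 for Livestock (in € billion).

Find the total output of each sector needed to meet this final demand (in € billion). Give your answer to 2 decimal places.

I − A =
  [   0.70    -0.30     0.00]
  [  -0.20     0.85    -0.20]
  [  -0.25    -0.30     0.95]
Cofactors of I−A, C_ij = (−1)^(i+j)·(minor ij) (rows/columns in the sector order above):
  C_11 = (0.85)(0.95) − (-0.20)(-0.30) = 0.7475
  C_12 = −[(-0.20)(0.95) − (-0.20)(-0.25)] = 0.2400
  C_13 = (-0.20)(-0.30) − (0.85)(-0.25) = 0.2725
  C_21 = −[(-0.30)(0.95) − (0.00)(-0.30)] = 0.2850
  C_22 = (0.70)(0.95) − (0.00)(-0.25) = 0.6650
  C_23 = −[(0.70)(-0.30) − (-0.30)(-0.25)] = 0.2850
  C_31 = (-0.30)(-0.20) − (0.00)(0.85) = 0.0600
  C_32 = −[(0.70)(-0.20) − (0.00)(-0.20)] = 0.1400
  C_33 = (0.70)(0.85) − (-0.30)(-0.20) = 0.5350
det(I−A) = Σ_j (I−A)_1j·C_1j = (0.70)(0.7475) + (-0.30)(0.2400) + (0.00)(0.2725) = 0.45125
adj(I−A) = Cᵀ =
  [ 0.7475   0.2850   0.0600]
  [ 0.2400   0.6650   0.1400]
  [ 0.2725   0.2850   0.5350]
(I − A)⁻¹ = adj(I−A) / det(I−A) ≈
  [   1.6565     0.6316     0.1330]
  [   0.5319     1.4737     0.3102]
  [   0.6039     0.6316     1.1856]
x = (I − A)⁻¹ d = adj(I−A)·d / det(I−A), with det(I−A) = 0.45125:
  x_1 = (0.7475·275 + 0.2850·625 + 0.0600·725) / 0.45125 = 427.1875 / 0.45125 ≈ 946.68
  x_2 = (0.2400·275 + 0.6650·625 + 0.1400·725) / 0.45125 = 583.125 / 0.45125 ≈ 1292.24
  x_3 = (0.2725·275 + 0.2850·625 + 0.5350·725) / 0.45125 = 640.9375 / 0.45125 ≈ 1420.36

x_1 = 946.68, x_2 = 1292.24, x_3 = 1420.36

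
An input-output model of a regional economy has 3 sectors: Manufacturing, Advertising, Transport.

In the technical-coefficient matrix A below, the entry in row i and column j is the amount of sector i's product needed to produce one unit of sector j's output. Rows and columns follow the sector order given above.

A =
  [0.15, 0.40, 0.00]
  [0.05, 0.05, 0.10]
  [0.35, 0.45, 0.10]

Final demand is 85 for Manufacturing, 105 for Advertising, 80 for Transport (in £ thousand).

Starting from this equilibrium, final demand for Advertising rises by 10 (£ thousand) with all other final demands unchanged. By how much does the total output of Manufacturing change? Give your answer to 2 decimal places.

Δx_M = 5.48

I − A =
  [   0.85    -0.40     0.00]
  [  -0.05     0.95    -0.10]
  [  -0.35    -0.45     0.90]
Cofactors of I−A, C_ij = (−1)^(i+j)·(minor ij) (rows/columns in the sector order above):
  C_11 = (0.95)(0.90) − (-0.10)(-0.45) = 0.8100
  C_12 = −[(-0.05)(0.90) − (-0.10)(-0.35)] = 0.0800
  C_13 = (-0.05)(-0.45) − (0.95)(-0.35) = 0.3550
  C_21 = −[(-0.40)(0.90) − (0.00)(-0.45)] = 0.3600
  C_22 = (0.85)(0.90) − (0.00)(-0.35) = 0.7650
  C_23 = −[(0.85)(-0.45) − (-0.40)(-0.35)] = 0.5225
  C_31 = (-0.40)(-0.10) − (0.00)(0.95) = 0.0400
  C_32 = −[(0.85)(-0.10) − (0.00)(-0.05)] = 0.0850
  C_33 = (0.85)(0.95) − (-0.40)(-0.05) = 0.7875
det(I−A) = Σ_j (I−A)_1j·C_1j = (0.85)(0.8100) + (-0.40)(0.0800) + (0.00)(0.3550) = 0.6565
adj(I−A) = Cᵀ =
  [ 0.8100   0.3600   0.0400]
  [ 0.0800   0.7650   0.0850]
  [ 0.3550   0.5225   0.7875]
(I − A)⁻¹ = adj(I−A) / det(I−A) ≈
  [   1.2338     0.5484     0.0609]
  [   0.1219     1.1653     0.1295]
  [   0.5407     0.7959     1.1995]
Δx = (I − A)⁻¹ Δd with Δd having +10 in the Advertising component and 0 elsewhere.
So Δx_M = L_MA · (+10), where L_MA = adj(I−A)_MA / det(I−A) = 0.3600 / 0.6565.
Δx_M = 0.3600 × (+10) / 0.6565 = 3.60 / 0.6565 ≈ 5.48.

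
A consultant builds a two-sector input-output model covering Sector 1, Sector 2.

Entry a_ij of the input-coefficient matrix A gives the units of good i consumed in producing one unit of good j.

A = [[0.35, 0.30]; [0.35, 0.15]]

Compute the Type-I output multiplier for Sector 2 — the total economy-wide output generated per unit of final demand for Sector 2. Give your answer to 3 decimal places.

m_2 = 2.123

I − A =
  [   0.65    -0.30]
  [  -0.35     0.85]
det(I−A) = (0.65)(0.85) − (-0.30)(-0.35) = 0.4475
adj(I−A) = [[0.85, 0.30], [0.35, 0.65]]
(I − A)⁻¹ = adj(I−A) / det(I−A) ≈
  [   1.8994     0.6704]
  [   0.7821     1.4525]
The output multiplier for sector j is the column-j sum of the Leontief inverse (I − A)⁻¹ = adj(I−A) / det(I−A).
Column 2 of adj(I−A): (0.30, 0.65); det(I−A) = 0.4475.
m_2 = (0.30 + 0.65) / 0.4475 = 0.95 / 0.4475 ≈ 2.123.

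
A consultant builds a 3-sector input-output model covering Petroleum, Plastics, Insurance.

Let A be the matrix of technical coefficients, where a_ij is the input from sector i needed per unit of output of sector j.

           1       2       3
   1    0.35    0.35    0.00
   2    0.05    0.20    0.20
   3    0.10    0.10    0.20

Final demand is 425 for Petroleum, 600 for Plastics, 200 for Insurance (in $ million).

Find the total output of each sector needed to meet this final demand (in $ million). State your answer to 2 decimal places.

x_1 = 1166.23, x_2 = 951.57, x_3 = 514.73

I − A =
  [   0.65    -0.35     0.00]
  [  -0.05     0.80    -0.20]
  [  -0.10    -0.10     0.80]
Cofactors of I−A, C_ij = (−1)^(i+j)·(minor ij) (rows/columns in the sector order above):
  C_11 = (0.80)(0.80) − (-0.20)(-0.10) = 0.6200
  C_12 = −[(-0.05)(0.80) − (-0.20)(-0.10)] = 0.0600
  C_13 = (-0.05)(-0.10) − (0.80)(-0.10) = 0.0850
  C_21 = −[(-0.35)(0.80) − (0.00)(-0.10)] = 0.2800
  C_22 = (0.65)(0.80) − (0.00)(-0.10) = 0.5200
  C_23 = −[(0.65)(-0.10) − (-0.35)(-0.10)] = 0.1000
  C_31 = (-0.35)(-0.20) − (0.00)(0.80) = 0.0700
  C_32 = −[(0.65)(-0.20) − (0.00)(-0.05)] = 0.1300
  C_33 = (0.65)(0.80) − (-0.35)(-0.05) = 0.5025
det(I−A) = Σ_j (I−A)_1j·C_1j = (0.65)(0.6200) + (-0.35)(0.0600) + (0.00)(0.0850) = 0.3820
adj(I−A) = Cᵀ =
  [ 0.6200   0.2800   0.0700]
  [ 0.0600   0.5200   0.1300]
  [ 0.0850   0.1000   0.5025]
(I − A)⁻¹ = adj(I−A) / det(I−A) ≈
  [   1.6230     0.7330     0.1832]
  [   0.1571     1.3613     0.3403]
  [   0.2225     0.2618     1.3154]
x = (I − A)⁻¹ d = adj(I−A)·d / det(I−A), with det(I−A) = 0.3820:
  x_1 = (0.6200·425 + 0.2800·600 + 0.0700·200) / 0.3820 = 445.50 / 0.3820 ≈ 1166.23
  x_2 = (0.0600·425 + 0.5200·600 + 0.1300·200) / 0.3820 = 363.50 / 0.3820 ≈ 951.57
  x_3 = (0.0850·425 + 0.1000·600 + 0.5025·200) / 0.3820 = 196.625 / 0.3820 ≈ 514.73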